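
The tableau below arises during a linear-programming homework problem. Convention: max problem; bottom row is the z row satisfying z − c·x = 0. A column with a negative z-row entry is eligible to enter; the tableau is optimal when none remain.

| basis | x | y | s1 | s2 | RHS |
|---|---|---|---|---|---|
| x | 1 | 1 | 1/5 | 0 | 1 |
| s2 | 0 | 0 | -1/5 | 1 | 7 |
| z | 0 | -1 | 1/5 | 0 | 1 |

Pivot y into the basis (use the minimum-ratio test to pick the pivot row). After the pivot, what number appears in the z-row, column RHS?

2

Ratio test on column y — row 1: 1/1 = 1; row 2: entry 0 ≤ 0. Minimum is 1 at row 1 (x leaves); pivot element 1.
Divide row 1 by 1; eliminate column y from the other rows.
z-row update in column RHS: 1 − (-1)·1 = 2.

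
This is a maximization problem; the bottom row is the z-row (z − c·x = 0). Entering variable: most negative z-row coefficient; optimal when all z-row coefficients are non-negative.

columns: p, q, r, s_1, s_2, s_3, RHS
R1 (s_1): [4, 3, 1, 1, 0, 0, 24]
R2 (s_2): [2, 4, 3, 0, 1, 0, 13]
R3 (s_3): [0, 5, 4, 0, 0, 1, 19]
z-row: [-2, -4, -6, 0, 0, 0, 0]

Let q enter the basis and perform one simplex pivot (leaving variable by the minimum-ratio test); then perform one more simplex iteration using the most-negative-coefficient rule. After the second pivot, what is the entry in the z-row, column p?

Ratio test on column q — row 1: 24/3 = 8; row 2: 13/4 = 13/4; row 3: 19/5 = 19/5. Minimum is 13/4 at row 2 (s_2 leaves); pivot element 4.
Divide row 2 by 4; eliminate column q from the other rows.
Second iteration: most negative z-row entry is -3 in column r, so r enters.
Ratio test on column r — row 1: entry -5/4 ≤ 0; row 2: (13/4)/(3/4) = 13/3; row 3: (11/4)/(1/4) = 11. Minimum is 13/3 at row 2 (q leaves); pivot element 3/4.
Divide row 2 by 3/4; eliminate column r from the other rows.
After both pivots, the entry at the z-row, column p is 2.

2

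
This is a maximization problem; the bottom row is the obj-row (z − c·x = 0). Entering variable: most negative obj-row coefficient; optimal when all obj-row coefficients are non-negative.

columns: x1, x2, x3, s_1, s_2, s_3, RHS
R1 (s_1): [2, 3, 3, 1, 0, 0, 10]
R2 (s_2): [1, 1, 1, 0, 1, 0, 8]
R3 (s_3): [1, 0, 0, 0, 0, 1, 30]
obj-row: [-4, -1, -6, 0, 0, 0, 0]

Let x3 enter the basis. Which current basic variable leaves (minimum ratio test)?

Column x3 entries and ratios — s_1: 10/3 = 10/3; s_2: 8/1 = 8; s_3: 0 ≤ 0, skip.
Smallest ratio is 10/3 in the row of s_1, so s_1 leaves.

s_1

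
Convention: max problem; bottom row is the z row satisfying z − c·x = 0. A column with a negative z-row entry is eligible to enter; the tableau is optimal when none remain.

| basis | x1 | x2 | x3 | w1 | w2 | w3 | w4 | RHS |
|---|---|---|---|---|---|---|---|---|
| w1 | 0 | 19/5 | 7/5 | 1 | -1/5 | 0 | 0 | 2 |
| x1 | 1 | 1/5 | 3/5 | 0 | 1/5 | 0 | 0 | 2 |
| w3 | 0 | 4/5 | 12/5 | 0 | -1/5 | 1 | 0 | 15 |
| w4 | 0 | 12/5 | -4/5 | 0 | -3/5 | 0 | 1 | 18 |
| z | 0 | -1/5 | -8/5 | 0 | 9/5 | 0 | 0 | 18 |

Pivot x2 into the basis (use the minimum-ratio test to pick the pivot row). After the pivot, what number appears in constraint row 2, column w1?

Ratio test on column x2 — row 1: 2/(19/5) = 10/19; row 2: 2/(1/5) = 10; row 3: 15/(4/5) = 75/4; row 4: 18/(12/5) = 15/2. Minimum is 10/19 at row 1 (w1 leaves); pivot element 19/5.
Divide row 1 by 19/5; eliminate column x2 from the other rows.
Row 2 update in column w1: 0 − (1/5)·(5/19) = -1/19.

-1/19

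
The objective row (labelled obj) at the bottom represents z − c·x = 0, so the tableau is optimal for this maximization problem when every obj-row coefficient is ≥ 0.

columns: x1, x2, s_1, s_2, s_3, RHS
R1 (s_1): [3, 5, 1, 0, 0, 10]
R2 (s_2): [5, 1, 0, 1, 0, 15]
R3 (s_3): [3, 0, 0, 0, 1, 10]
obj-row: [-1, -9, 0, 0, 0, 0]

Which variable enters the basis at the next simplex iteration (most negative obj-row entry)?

x2

Negative obj-row entries: x1: -1, x2: -9.
The most negative is -9 in column x2, so x2 enters.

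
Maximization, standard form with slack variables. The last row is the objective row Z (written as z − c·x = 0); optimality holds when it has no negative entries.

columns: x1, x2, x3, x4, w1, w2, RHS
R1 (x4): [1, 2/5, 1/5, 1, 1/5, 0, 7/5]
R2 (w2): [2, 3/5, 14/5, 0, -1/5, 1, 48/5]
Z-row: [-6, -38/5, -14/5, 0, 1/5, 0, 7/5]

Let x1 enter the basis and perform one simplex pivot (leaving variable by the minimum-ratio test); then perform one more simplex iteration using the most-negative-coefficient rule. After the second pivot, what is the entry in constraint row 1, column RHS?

7/2

Ratio test on column x1 — row 1: (7/5)/1 = 7/5; row 2: (48/5)/2 = 24/5. Minimum is 7/5 at row 1 (x4 leaves); pivot element 1.
Divide row 1 by 1; eliminate column x1 from the other rows.
Second iteration: most negative Z-row entry is -26/5 in column x2, so x2 enters.
Ratio test on column x2 — row 1: (7/5)/(2/5) = 7/2; row 2: entry -1/5 ≤ 0. Minimum is 7/2 at row 1 (x1 leaves); pivot element 2/5.
Divide row 1 by 2/5; eliminate column x2 from the other rows.
After both pivots, the entry at constraint row 1, column RHS is 7/2.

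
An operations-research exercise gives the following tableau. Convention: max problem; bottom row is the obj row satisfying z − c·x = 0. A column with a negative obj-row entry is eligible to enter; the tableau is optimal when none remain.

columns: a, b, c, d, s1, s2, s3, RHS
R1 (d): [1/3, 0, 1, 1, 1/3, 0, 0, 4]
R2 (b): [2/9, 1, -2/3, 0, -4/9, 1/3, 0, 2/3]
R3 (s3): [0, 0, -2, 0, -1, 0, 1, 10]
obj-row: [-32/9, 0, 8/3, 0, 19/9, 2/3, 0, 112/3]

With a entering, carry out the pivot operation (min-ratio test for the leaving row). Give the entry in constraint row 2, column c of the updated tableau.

Ratio test on column a — row 1: 4/(1/3) = 12; row 2: (2/3)/(2/9) = 3; row 3: entry 0 ≤ 0. Minimum is 3 at row 2 (b leaves); pivot element 2/9.
Divide row 2 by 2/9; eliminate column a from the other rows.
In the new row 2, the c entry is the old entry divided by the pivot: (-2/3)/(2/9) = -3.

-3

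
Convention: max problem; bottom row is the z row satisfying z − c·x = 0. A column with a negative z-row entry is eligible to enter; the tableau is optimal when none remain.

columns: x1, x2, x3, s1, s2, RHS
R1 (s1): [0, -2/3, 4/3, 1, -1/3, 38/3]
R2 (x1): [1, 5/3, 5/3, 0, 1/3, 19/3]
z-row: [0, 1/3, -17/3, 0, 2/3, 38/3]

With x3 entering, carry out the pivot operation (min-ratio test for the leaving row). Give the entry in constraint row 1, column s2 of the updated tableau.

-3/5

Ratio test on column x3 — row 1: (38/3)/(4/3) = 19/2; row 2: (19/3)/(5/3) = 19/5. Minimum is 19/5 at row 2 (x1 leaves); pivot element 5/3.
Divide row 2 by 5/3; eliminate column x3 from the other rows.
Row 1 update in column s2: -1/3 − (4/3)·(1/5) = -3/5.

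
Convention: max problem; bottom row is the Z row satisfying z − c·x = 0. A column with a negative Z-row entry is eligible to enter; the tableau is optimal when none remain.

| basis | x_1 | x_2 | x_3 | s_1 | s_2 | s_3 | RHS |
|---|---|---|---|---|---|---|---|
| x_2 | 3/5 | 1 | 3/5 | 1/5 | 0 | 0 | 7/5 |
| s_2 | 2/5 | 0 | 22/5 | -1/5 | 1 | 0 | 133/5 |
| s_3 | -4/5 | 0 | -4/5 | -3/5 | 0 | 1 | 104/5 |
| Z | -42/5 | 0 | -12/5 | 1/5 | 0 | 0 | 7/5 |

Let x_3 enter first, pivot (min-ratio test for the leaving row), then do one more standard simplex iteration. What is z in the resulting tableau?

21

Ratio test on column x_3 — row 1: (7/5)/(3/5) = 7/3; row 2: (133/5)/(22/5) = 133/22; row 3: entry -4/5 ≤ 0. Minimum is 7/3 at row 1 (x_2 leaves); pivot element 3/5.
Pivot on row 1; the Z-row RHS becomes 7/5 − (-12/5)·(7/3) = 7.
Next entering variable (most negative Z-row entry -6): x_1.
Ratio test on column x_1 — row 1: (7/3)/1 = 7/3; row 2: entry -4 ≤ 0; row 3: entry 0 ≤ 0. Minimum is 7/3 at row 1 (x_3 leaves); pivot element 1.
After the second pivot the Z-row RHS is 7 − (-6)·(7/3) = 21.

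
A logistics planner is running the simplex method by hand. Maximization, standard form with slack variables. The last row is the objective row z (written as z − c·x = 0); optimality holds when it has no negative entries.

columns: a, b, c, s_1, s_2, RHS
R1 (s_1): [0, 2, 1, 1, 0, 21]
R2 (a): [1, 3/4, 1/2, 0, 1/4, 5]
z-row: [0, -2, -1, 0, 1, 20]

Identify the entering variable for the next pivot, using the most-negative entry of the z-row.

Negative z-row entries: b: -2, c: -1.
The most negative is -2 in column b, so b enters.

b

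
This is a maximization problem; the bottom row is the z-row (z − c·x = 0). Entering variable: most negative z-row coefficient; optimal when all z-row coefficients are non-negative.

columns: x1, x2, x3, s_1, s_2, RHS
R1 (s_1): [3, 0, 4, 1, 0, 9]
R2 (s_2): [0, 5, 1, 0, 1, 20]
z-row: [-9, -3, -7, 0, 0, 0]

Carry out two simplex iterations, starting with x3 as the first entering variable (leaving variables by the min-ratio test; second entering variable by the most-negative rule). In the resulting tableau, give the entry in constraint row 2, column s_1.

0

Ratio test on column x3 — row 1: 9/4 = 9/4; row 2: 20/1 = 20. Minimum is 9/4 at row 1 (s_1 leaves); pivot element 4.
Divide row 1 by 4; eliminate column x3 from the other rows.
Second iteration: most negative z-row entry is -15/4 in column x1, so x1 enters.
Ratio test on column x1 — row 1: (9/4)/(3/4) = 3; row 2: entry -3/4 ≤ 0. Minimum is 3 at row 1 (x3 leaves); pivot element 3/4.
Divide row 1 by 3/4; eliminate column x1 from the other rows.
After both pivots, the entry at constraint row 2, column s_1 is 0.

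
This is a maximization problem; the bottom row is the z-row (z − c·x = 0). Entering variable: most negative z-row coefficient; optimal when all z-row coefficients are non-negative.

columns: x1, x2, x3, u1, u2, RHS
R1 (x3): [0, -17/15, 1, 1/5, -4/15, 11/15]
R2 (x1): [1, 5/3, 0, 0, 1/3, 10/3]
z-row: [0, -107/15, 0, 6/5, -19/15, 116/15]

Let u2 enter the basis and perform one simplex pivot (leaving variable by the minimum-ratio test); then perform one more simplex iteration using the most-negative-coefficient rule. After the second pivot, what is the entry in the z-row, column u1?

6/5

Ratio test on column u2 — row 1: entry -4/15 ≤ 0; row 2: (10/3)/(1/3) = 10. Minimum is 10 at row 2 (x1 leaves); pivot element 1/3.
Divide row 2 by 1/3; eliminate column u2 from the other rows.
Second iteration: most negative z-row entry is -4/5 in column x2, so x2 enters.
Ratio test on column x2 — row 1: (17/5)/(1/5) = 17; row 2: 10/5 = 2. Minimum is 2 at row 2 (u2 leaves); pivot element 5.
Divide row 2 by 5; eliminate column x2 from the other rows.
After both pivots, the entry at the z-row, column u1 is 6/5.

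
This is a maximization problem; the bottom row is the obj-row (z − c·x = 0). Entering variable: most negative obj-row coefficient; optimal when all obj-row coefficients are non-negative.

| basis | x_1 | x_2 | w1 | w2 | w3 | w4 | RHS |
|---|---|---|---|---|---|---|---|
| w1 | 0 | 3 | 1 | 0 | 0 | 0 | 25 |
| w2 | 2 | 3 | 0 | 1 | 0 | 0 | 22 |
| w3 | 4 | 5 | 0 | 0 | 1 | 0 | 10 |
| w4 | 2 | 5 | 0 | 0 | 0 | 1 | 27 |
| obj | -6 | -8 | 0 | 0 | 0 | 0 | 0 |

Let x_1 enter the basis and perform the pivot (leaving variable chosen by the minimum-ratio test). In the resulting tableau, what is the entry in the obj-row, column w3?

Ratio test on column x_1 — row 1: entry 0 ≤ 0; row 2: 22/2 = 11; row 3: 10/4 = 5/2; row 4: 27/2 = 27/2. Minimum is 5/2 at row 3 (w3 leaves); pivot element 4.
Divide row 3 by 4; eliminate column x_1 from the other rows.
obj-row update in column w3: 0 − (-6)·(1/4) = 3/2.

3/2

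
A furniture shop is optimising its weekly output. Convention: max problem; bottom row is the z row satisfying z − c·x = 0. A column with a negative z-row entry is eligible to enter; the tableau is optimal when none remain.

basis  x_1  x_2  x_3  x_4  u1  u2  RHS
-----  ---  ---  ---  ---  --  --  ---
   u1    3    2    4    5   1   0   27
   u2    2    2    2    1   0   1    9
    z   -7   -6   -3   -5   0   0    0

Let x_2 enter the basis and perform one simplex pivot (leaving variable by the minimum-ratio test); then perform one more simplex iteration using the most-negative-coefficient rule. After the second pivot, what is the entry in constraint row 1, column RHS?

9/2

Ratio test on column x_2 — row 1: 27/2 = 27/2; row 2: 9/2 = 9/2. Minimum is 9/2 at row 2 (u2 leaves); pivot element 2.
Divide row 2 by 2; eliminate column x_2 from the other rows.
Second iteration: most negative z-row entry is -2 in column x_4, so x_4 enters.
Ratio test on column x_4 — row 1: 18/4 = 9/2; row 2: (9/2)/(1/2) = 9. Minimum is 9/2 at row 1 (u1 leaves); pivot element 4.
Divide row 1 by 4; eliminate column x_4 from the other rows.
After both pivots, the entry at constraint row 1, column RHS is 9/2.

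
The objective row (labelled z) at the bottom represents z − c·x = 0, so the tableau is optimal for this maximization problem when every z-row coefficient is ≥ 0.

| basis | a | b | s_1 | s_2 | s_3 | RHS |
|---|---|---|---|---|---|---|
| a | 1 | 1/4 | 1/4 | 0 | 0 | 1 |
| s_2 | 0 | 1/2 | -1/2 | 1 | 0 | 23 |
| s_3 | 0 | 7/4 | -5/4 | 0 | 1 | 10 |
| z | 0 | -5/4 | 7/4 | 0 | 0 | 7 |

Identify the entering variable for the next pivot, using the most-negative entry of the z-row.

b

Negative z-row entries: b: -5/4.
The most negative is -5/4 in column b, so b enters.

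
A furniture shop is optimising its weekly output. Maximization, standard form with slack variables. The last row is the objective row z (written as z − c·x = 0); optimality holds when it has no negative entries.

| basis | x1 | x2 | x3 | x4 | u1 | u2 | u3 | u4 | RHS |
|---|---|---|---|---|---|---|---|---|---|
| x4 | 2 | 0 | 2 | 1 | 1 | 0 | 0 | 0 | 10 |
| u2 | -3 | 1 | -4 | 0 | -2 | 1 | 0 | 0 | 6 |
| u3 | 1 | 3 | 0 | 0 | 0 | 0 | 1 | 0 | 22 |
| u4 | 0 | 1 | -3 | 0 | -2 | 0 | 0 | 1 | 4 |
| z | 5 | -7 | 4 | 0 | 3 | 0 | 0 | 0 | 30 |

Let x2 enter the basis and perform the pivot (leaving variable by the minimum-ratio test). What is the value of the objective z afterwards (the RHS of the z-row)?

Ratio test on column x2 — row 1: entry 0 ≤ 0; row 2: 6/1 = 6; row 3: 22/3 = 22/3; row 4: 4/1 = 4. Minimum is 4 at row 4 (u4 leaves); pivot element 1.
Pivot on row 4; the z-row RHS becomes 30 − (-7)·4 = 58.

58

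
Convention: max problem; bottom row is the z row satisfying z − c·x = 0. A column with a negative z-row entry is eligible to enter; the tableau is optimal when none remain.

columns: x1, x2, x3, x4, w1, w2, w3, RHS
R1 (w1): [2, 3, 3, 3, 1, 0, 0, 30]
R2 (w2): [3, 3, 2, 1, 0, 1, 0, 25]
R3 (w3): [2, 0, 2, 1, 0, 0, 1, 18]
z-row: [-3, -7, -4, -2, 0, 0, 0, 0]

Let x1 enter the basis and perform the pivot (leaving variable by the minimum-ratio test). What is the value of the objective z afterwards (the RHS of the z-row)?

Ratio test on column x1 — row 1: 30/2 = 15; row 2: 25/3 = 25/3; row 3: 18/2 = 9. Minimum is 25/3 at row 2 (w2 leaves); pivot element 3.
Pivot on row 2; the z-row RHS becomes 0 − (-3)·(25/3) = 25.

25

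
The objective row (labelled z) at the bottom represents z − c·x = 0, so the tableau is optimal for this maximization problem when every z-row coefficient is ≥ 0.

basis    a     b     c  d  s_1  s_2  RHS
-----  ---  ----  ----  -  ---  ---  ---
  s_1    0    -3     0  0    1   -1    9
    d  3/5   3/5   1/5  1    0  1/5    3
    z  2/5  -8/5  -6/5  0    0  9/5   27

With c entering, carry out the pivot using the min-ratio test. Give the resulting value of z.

Ratio test on column c — row 1: entry 0 ≤ 0; row 2: 3/(1/5) = 15. Minimum is 15 at row 2 (d leaves); pivot element 1/5.
Pivot on row 2; the z-row RHS becomes 27 − (-6/5)·15 = 45.

45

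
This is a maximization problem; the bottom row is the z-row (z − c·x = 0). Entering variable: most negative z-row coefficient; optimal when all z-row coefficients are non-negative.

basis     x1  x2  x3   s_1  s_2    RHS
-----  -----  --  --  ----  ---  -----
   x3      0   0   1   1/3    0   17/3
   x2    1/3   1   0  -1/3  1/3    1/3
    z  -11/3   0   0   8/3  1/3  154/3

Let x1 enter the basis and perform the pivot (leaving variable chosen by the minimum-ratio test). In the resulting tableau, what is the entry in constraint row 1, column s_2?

0

Ratio test on column x1 — row 1: entry 0 ≤ 0; row 2: (1/3)/(1/3) = 1. Minimum is 1 at row 2 (x2 leaves); pivot element 1/3.
Divide row 2 by 1/3; eliminate column x1 from the other rows.
Row 1 update in column s_2: 0 − 0·1 = 0.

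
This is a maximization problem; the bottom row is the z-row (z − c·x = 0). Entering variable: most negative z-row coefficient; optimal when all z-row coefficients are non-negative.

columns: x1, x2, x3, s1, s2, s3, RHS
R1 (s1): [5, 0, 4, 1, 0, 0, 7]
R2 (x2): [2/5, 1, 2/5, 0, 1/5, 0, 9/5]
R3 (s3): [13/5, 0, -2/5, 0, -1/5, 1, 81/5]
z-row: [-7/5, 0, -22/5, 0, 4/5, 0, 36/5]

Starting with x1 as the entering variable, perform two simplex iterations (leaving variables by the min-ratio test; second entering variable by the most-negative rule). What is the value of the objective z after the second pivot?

149/10

Ratio test on column x1 — row 1: 7/5 = 7/5; row 2: (9/5)/(2/5) = 9/2; row 3: (81/5)/(13/5) = 81/13. Minimum is 7/5 at row 1 (s1 leaves); pivot element 5.
Pivot on row 1; the z-row RHS becomes 36/5 − (-7/5)·(7/5) = 229/25.
Next entering variable (most negative z-row entry -82/25): x3.
Ratio test on column x3 — row 1: (7/5)/(4/5) = 7/4; row 2: (31/25)/(2/25) = 31/2; row 3: entry -62/25 ≤ 0. Minimum is 7/4 at row 1 (x1 leaves); pivot element 4/5.
After the second pivot the z-row RHS is 229/25 − (-82/25)·(7/4) = 149/10.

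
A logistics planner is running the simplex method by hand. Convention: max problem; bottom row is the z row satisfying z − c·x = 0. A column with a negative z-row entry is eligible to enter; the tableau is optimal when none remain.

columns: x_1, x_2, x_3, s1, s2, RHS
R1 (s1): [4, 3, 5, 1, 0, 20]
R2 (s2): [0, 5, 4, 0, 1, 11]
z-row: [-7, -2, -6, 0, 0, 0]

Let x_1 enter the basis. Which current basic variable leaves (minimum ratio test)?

Column x_1 entries and ratios — s1: 20/4 = 5; s2: 0 ≤ 0, skip.
Smallest ratio is 5 in the row of s1, so s1 leaves.

s1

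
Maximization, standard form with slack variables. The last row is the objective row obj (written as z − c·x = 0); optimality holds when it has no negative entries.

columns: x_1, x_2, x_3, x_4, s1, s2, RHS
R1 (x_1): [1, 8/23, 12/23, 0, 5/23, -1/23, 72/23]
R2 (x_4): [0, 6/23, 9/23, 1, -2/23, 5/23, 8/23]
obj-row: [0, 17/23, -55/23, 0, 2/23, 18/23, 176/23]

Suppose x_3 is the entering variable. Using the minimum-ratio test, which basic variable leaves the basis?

x_4

Column x_3 entries and ratios — x_1: (72/23)/(12/23) = 6; x_4: (8/23)/(9/23) = 8/9.
Smallest ratio is 8/9 in the row of x_4, so x_4 leaves.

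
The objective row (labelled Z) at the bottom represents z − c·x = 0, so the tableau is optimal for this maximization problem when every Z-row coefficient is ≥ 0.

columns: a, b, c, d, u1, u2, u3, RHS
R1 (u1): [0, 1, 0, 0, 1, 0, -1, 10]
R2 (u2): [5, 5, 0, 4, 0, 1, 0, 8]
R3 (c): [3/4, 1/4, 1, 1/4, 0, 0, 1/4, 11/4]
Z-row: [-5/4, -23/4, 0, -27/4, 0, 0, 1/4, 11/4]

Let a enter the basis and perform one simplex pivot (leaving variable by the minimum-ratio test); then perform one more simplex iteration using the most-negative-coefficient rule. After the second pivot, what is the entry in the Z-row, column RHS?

65/4

Ratio test on column a — row 1: entry 0 ≤ 0; row 2: 8/5 = 8/5; row 3: (11/4)/(3/4) = 11/3. Minimum is 8/5 at row 2 (u2 leaves); pivot element 5.
Divide row 2 by 5; eliminate column a from the other rows.
Second iteration: most negative Z-row entry is -23/4 in column d, so d enters.
Ratio test on column d — row 1: entry 0 ≤ 0; row 2: (8/5)/(4/5) = 2; row 3: entry -7/20 ≤ 0. Minimum is 2 at row 2 (a leaves); pivot element 4/5.
Divide row 2 by 4/5; eliminate column d from the other rows.
After both pivots, the entry at the Z-row, column RHS is 65/4.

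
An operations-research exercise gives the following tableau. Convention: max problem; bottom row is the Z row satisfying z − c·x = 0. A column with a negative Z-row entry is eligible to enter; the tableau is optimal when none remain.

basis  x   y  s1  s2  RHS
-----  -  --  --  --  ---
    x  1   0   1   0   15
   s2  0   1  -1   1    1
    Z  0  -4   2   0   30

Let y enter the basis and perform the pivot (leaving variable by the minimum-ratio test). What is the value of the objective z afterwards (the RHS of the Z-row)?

Ratio test on column y — row 1: entry 0 ≤ 0; row 2: 1/1 = 1. Minimum is 1 at row 2 (s2 leaves); pivot element 1.
Pivot on row 2; the Z-row RHS becomes 30 − (-4)·1 = 34.

34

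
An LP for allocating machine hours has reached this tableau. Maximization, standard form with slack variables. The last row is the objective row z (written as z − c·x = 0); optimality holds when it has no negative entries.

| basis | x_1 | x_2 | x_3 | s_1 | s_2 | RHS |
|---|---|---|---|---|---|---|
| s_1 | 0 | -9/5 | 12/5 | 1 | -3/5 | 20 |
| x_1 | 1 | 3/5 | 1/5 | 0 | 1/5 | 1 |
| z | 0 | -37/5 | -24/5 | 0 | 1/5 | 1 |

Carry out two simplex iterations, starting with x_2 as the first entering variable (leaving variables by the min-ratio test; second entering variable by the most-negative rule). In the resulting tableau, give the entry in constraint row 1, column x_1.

Ratio test on column x_2 — row 1: entry -9/5 ≤ 0; row 2: 1/(3/5) = 5/3. Minimum is 5/3 at row 2 (x_1 leaves); pivot element 3/5.
Divide row 2 by 3/5; eliminate column x_2 from the other rows.
Second iteration: most negative z-row entry is -7/3 in column x_3, so x_3 enters.
Ratio test on column x_3 — row 1: 23/3 = 23/3; row 2: (5/3)/(1/3) = 5. Minimum is 5 at row 2 (x_2 leaves); pivot element 1/3.
Divide row 2 by 1/3; eliminate column x_3 from the other rows.
After both pivots, the entry at constraint row 1, column x_1 is -12.

-12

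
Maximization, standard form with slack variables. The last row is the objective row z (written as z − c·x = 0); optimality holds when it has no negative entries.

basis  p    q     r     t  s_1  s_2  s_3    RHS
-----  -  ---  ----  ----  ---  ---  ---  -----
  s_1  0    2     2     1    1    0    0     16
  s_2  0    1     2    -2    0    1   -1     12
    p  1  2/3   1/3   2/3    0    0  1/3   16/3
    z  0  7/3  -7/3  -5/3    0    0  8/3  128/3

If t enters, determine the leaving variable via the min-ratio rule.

p

Column t entries and ratios — s_1: 16/1 = 16; s_2: -2 ≤ 0, skip; p: (16/3)/(2/3) = 8.
Smallest ratio is 8 in the row of p, so p leaves.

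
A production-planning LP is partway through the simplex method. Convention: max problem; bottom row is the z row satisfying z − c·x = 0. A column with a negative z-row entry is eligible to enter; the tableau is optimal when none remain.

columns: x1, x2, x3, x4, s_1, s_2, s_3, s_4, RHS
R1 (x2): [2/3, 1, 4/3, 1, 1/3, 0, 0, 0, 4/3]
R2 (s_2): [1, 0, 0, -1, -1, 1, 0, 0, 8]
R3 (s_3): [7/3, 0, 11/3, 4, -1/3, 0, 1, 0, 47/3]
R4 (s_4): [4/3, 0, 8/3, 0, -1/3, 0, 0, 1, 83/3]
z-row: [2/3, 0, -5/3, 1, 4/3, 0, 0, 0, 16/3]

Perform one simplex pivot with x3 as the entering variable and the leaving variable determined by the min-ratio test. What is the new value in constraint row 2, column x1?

1

Ratio test on column x3 — row 1: (4/3)/(4/3) = 1; row 2: entry 0 ≤ 0; row 3: (47/3)/(11/3) = 47/11; row 4: (83/3)/(8/3) = 83/8. Minimum is 1 at row 1 (x2 leaves); pivot element 4/3.
Divide row 1 by 4/3; eliminate column x3 from the other rows.
Row 2 update in column x1: 1 − 0·(1/2) = 1.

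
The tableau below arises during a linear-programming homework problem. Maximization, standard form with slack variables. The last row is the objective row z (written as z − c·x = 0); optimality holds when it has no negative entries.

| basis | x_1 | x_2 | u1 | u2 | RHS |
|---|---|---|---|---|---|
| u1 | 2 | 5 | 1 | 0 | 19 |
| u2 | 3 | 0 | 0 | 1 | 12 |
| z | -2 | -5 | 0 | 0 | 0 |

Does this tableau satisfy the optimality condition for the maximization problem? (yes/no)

no

The z-row has a negative entry -5 in column x_2, so it is not optimal.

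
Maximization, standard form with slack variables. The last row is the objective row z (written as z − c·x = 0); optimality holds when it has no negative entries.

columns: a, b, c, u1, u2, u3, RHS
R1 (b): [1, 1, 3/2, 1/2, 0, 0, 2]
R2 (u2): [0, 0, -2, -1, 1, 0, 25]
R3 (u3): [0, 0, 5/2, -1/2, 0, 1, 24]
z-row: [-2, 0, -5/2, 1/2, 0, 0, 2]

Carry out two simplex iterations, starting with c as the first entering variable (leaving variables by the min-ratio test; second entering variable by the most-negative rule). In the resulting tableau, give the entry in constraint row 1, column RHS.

2

Ratio test on column c — row 1: 2/(3/2) = 4/3; row 2: entry -2 ≤ 0; row 3: 24/(5/2) = 48/5. Minimum is 4/3 at row 1 (b leaves); pivot element 3/2.
Divide row 1 by 3/2; eliminate column c from the other rows.
Second iteration: most negative z-row entry is -1/3 in column a, so a enters.
Ratio test on column a — row 1: (4/3)/(2/3) = 2; row 2: (83/3)/(4/3) = 83/4; row 3: entry -5/3 ≤ 0. Minimum is 2 at row 1 (c leaves); pivot element 2/3.
Divide row 1 by 2/3; eliminate column a from the other rows.
After both pivots, the entry at constraint row 1, column RHS is 2.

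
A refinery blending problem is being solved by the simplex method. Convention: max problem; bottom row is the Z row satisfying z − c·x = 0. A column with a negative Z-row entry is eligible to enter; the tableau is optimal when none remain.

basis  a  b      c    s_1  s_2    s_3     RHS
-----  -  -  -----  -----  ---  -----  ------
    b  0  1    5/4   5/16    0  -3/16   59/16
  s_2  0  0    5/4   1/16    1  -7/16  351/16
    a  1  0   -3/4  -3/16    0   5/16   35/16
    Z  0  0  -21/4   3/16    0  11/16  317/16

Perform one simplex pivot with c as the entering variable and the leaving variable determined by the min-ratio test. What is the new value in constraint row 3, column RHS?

22/5

Ratio test on column c — row 1: (59/16)/(5/4) = 59/20; row 2: (351/16)/(5/4) = 351/20; row 3: entry -3/4 ≤ 0. Minimum is 59/20 at row 1 (b leaves); pivot element 5/4.
Divide row 1 by 5/4; eliminate column c from the other rows.
Row 3 update in column RHS: 35/16 − (-3/4)·(59/20) = 22/5.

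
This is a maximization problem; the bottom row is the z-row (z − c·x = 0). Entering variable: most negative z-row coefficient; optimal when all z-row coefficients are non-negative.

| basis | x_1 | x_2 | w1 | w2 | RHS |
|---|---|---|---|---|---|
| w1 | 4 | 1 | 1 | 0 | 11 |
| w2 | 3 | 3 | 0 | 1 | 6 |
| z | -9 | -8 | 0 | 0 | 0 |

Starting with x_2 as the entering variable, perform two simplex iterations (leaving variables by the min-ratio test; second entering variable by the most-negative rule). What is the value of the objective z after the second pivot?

Ratio test on column x_2 — row 1: 11/1 = 11; row 2: 6/3 = 2. Minimum is 2 at row 2 (w2 leaves); pivot element 3.
Pivot on row 2; the z-row RHS becomes 0 − (-8)·2 = 16.
Next entering variable (most negative z-row entry -1): x_1.
Ratio test on column x_1 — row 1: 9/3 = 3; row 2: 2/1 = 2. Minimum is 2 at row 2 (x_2 leaves); pivot element 1.
After the second pivot the z-row RHS is 16 − (-1)·2 = 18.

18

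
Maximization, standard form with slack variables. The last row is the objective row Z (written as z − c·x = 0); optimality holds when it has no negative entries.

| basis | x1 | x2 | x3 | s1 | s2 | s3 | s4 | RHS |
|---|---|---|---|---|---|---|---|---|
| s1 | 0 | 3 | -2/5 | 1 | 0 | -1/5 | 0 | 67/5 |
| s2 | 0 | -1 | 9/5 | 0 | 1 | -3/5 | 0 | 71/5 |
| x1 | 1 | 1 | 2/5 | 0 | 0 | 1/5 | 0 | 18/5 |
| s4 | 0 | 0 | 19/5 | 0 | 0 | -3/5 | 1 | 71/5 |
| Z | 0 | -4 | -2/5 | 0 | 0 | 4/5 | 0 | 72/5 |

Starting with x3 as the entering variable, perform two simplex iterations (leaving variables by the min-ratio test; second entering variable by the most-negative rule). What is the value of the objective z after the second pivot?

Ratio test on column x3 — row 1: entry -2/5 ≤ 0; row 2: (71/5)/(9/5) = 71/9; row 3: (18/5)/(2/5) = 9; row 4: (71/5)/(19/5) = 71/19. Minimum is 71/19 at row 4 (s4 leaves); pivot element 19/5.
Pivot on row 4; the Z-row RHS becomes 72/5 − (-2/5)·(71/19) = 302/19.
Next entering variable (most negative Z-row entry -4): x2.
Ratio test on column x2 — row 1: (283/19)/3 = 283/57; row 2: entry -1 ≤ 0; row 3: (40/19)/1 = 40/19; row 4: entry 0 ≤ 0. Minimum is 40/19 at row 3 (x1 leaves); pivot element 1.
After the second pivot the Z-row RHS is 302/19 − (-4)·(40/19) = 462/19.

462/19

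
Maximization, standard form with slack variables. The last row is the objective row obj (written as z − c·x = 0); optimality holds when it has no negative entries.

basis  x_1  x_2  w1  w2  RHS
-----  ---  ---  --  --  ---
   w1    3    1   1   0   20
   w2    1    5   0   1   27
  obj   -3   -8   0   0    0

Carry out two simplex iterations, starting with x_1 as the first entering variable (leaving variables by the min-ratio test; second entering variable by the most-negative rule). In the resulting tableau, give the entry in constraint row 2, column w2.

Ratio test on column x_1 — row 1: 20/3 = 20/3; row 2: 27/1 = 27. Minimum is 20/3 at row 1 (w1 leaves); pivot element 3.
Divide row 1 by 3; eliminate column x_1 from the other rows.
Second iteration: most negative obj-row entry is -7 in column x_2, so x_2 enters.
Ratio test on column x_2 — row 1: (20/3)/(1/3) = 20; row 2: (61/3)/(14/3) = 61/14. Minimum is 61/14 at row 2 (w2 leaves); pivot element 14/3.
Divide row 2 by 14/3; eliminate column x_2 from the other rows.
After both pivots, the entry at constraint row 2, column w2 is 3/14.

3/14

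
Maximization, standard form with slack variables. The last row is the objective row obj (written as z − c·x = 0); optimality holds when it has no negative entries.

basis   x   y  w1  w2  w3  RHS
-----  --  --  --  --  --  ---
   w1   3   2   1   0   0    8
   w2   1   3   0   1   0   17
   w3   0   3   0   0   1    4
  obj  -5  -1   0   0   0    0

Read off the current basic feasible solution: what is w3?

w3 is basic (row 3); its value is the RHS of that row, 4.

4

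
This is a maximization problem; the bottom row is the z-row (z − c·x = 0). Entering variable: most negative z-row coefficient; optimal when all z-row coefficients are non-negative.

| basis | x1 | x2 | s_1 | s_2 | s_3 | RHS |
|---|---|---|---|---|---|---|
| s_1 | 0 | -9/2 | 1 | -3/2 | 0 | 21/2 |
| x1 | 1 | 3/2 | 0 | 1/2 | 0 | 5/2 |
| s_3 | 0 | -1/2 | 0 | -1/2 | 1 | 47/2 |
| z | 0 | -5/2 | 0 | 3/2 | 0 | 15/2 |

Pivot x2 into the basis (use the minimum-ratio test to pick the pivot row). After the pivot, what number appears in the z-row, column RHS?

35/3

Ratio test on column x2 — row 1: entry -9/2 ≤ 0; row 2: (5/2)/(3/2) = 5/3; row 3: entry -1/2 ≤ 0. Minimum is 5/3 at row 2 (x1 leaves); pivot element 3/2.
Divide row 2 by 3/2; eliminate column x2 from the other rows.
z-row update in column RHS: 15/2 − (-5/2)·(5/3) = 35/3.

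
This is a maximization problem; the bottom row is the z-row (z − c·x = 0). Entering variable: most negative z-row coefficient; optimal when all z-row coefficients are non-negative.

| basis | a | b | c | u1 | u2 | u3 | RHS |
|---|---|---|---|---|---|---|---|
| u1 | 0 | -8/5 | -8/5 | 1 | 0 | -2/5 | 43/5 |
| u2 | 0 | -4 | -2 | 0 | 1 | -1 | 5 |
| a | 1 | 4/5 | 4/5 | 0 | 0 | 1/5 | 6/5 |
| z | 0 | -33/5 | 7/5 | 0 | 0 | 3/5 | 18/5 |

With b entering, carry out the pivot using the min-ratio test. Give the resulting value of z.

Ratio test on column b — row 1: entry -8/5 ≤ 0; row 2: entry -4 ≤ 0; row 3: (6/5)/(4/5) = 3/2. Minimum is 3/2 at row 3 (a leaves); pivot element 4/5.
Pivot on row 3; the z-row RHS becomes 18/5 − (-33/5)·(3/2) = 27/2.

27/2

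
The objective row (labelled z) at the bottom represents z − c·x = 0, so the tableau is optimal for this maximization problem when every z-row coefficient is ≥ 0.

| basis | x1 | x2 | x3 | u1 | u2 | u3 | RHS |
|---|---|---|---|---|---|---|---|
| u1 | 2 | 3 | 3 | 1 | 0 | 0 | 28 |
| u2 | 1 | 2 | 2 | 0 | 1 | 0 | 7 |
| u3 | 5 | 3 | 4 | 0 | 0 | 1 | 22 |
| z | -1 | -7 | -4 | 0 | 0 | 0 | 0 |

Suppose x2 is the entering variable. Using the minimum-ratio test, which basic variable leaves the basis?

Column x2 entries and ratios — u1: 28/3 = 28/3; u2: 7/2 = 7/2; u3: 22/3 = 22/3.
Smallest ratio is 7/2 in the row of u2, so u2 leaves.

u2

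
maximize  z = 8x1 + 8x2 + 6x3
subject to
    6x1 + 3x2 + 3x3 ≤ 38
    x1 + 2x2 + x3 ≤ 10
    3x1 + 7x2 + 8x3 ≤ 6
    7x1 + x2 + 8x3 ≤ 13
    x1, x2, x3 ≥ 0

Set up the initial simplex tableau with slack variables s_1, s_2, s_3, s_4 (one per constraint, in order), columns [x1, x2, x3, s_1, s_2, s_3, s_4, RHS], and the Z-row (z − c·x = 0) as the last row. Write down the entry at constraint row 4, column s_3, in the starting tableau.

Slack s_3 belongs to constraint 3; its column is the unit vector e_3, so the entry in row 4 is 0.

0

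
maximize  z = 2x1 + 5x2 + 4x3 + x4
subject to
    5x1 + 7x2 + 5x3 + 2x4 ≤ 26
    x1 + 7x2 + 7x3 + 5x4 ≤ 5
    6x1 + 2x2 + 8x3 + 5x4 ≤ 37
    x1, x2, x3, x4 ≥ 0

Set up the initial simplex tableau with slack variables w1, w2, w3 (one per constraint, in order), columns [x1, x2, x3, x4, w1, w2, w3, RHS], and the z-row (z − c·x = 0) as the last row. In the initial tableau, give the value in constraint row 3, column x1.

Constraint 3 has coefficient 6 on x1.

6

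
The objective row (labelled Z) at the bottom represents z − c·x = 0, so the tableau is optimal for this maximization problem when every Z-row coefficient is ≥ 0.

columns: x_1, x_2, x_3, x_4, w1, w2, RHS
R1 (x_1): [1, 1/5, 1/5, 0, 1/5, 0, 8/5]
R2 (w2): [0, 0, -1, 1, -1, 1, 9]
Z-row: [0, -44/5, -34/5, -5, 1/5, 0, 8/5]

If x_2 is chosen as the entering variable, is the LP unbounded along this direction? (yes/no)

no

Column x_2 has positive entries in row(s) 1, so the ratio test bounds it — not unbounded.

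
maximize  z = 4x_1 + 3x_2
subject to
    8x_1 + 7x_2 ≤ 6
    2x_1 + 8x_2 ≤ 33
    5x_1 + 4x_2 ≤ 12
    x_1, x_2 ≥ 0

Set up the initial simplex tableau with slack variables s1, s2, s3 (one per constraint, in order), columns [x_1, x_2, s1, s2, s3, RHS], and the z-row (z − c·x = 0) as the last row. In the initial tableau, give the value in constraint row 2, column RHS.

33

The RHS of constraint 2 is b_2 = 33.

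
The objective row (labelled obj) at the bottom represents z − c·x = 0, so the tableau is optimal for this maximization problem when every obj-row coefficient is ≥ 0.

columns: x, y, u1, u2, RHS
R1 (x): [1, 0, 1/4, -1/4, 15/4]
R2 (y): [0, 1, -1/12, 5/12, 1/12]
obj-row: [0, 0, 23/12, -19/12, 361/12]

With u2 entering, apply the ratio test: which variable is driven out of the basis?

Column u2 entries and ratios — x: -1/4 ≤ 0, skip; y: (1/12)/(5/12) = 1/5.
Smallest ratio is 1/5 in the row of y, so y leaves.

y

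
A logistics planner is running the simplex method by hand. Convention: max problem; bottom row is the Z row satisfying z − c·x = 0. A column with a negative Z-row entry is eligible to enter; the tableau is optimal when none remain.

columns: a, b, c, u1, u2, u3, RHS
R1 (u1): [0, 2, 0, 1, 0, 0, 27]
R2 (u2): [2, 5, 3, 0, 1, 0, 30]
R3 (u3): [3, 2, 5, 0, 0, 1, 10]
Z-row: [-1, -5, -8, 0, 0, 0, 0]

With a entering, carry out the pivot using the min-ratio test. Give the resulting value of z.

10/3

Ratio test on column a — row 1: entry 0 ≤ 0; row 2: 30/2 = 15; row 3: 10/3 = 10/3. Minimum is 10/3 at row 3 (u3 leaves); pivot element 3.
Pivot on row 3; the Z-row RHS becomes 0 − (-1)·(10/3) = 10/3.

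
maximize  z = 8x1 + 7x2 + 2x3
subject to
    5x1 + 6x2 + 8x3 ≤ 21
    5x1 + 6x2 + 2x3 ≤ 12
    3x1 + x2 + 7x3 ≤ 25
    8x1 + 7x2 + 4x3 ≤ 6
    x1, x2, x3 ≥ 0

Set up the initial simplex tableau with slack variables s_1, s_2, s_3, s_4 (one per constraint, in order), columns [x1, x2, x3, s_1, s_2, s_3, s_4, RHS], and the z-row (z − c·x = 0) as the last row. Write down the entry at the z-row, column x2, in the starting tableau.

-7

The z-row carries the negated objective coefficients: the x2 entry is -7.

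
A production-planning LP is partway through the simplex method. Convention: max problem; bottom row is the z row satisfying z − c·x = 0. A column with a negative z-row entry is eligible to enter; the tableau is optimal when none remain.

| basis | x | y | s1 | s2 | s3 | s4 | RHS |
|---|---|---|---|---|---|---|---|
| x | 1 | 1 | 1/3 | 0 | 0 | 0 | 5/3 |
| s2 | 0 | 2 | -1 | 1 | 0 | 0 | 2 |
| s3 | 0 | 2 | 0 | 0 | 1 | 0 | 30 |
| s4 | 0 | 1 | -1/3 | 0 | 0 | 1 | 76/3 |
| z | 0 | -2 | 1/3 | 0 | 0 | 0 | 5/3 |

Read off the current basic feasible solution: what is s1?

0

s1 is not in the basis, so in the current basic feasible solution s1 = 0.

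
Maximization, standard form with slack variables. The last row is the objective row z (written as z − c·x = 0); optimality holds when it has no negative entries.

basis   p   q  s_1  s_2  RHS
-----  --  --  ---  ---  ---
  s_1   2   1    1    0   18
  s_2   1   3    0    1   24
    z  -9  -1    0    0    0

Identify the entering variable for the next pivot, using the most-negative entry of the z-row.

Negative z-row entries: p: -9, q: -1.
The most negative is -9 in column p, so p enters.

p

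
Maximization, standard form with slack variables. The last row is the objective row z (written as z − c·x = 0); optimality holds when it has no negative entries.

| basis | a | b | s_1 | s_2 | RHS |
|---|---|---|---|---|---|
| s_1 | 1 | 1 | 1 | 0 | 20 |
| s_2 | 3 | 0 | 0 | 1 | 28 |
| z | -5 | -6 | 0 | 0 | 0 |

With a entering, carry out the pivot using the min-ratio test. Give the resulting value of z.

140/3

Ratio test on column a — row 1: 20/1 = 20; row 2: 28/3 = 28/3. Minimum is 28/3 at row 2 (s_2 leaves); pivot element 3.
Pivot on row 2; the z-row RHS becomes 0 − (-5)·(28/3) = 140/3.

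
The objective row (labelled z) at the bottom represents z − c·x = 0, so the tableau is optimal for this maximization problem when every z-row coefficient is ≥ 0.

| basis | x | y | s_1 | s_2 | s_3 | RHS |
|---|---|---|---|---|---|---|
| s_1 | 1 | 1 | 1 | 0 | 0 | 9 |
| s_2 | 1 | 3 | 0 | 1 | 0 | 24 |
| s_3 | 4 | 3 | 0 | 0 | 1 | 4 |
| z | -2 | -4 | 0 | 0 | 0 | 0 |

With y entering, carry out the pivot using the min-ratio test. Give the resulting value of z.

Ratio test on column y — row 1: 9/1 = 9; row 2: 24/3 = 8; row 3: 4/3 = 4/3. Minimum is 4/3 at row 3 (s_3 leaves); pivot element 3.
Pivot on row 3; the z-row RHS becomes 0 − (-4)·(4/3) = 16/3.

16/3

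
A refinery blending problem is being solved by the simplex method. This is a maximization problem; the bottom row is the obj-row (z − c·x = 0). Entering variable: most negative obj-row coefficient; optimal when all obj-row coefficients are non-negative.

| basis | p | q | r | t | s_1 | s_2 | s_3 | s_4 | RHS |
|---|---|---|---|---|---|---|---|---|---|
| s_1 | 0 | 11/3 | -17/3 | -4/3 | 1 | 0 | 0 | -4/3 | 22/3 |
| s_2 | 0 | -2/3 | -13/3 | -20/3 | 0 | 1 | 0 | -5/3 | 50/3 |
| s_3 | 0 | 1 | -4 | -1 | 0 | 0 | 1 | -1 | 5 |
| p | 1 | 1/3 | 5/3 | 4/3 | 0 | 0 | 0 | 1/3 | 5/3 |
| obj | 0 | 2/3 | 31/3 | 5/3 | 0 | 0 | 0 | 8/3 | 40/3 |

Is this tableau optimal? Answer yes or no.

yes

Every obj-row coefficient is ≥ 0, so the tableau is optimal.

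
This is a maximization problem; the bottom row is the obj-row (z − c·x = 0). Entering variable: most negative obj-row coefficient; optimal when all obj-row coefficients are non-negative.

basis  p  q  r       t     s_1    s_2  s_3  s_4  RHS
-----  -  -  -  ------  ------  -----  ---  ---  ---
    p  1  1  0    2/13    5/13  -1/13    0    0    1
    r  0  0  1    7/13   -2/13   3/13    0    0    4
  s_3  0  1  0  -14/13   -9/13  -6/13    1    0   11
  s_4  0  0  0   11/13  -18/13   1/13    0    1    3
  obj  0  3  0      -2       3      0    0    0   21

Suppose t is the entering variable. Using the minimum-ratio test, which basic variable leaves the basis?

Column t entries and ratios — p: 1/(2/13) = 13/2; r: 4/(7/13) = 52/7; s_3: -14/13 ≤ 0, skip; s_4: 3/(11/13) = 39/11.
Smallest ratio is 39/11 in the row of s_4, so s_4 leaves.

s_4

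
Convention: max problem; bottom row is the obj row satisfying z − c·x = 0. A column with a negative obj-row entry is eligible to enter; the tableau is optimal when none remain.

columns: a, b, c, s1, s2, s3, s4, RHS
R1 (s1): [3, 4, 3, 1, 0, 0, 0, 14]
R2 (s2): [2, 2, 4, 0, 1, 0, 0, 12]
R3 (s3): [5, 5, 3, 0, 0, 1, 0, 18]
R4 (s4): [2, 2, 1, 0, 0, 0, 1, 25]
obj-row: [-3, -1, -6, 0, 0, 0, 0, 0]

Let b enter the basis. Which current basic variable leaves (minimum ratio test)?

s1

Column b entries and ratios — s1: 14/4 = 7/2; s2: 12/2 = 6; s3: 18/5 = 18/5; s4: 25/2 = 25/2.
Smallest ratio is 7/2 in the row of s1, so s1 leaves.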